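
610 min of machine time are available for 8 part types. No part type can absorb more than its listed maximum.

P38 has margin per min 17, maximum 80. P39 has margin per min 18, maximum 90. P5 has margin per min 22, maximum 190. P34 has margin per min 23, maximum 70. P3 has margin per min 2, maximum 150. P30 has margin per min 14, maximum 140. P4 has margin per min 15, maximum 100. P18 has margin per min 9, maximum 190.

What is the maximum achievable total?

Order the part types by margin per min: P34 23 > P5 22 > P39 18 > P38 17 > P4 15 > P30 14 > P18 9 > P3 2.
Give P34 70 to hit its cap of 70 — 540 left.
Give P5 190 to hit its cap of 190 — 350 left.
Give P39 90 to hit its cap of 90 — 260 left.
Give P38 80 to hit its cap of 80 — 180 left.
P4 takes 100 to reach its cap of 100 — 80 left.
Only 80 left; P30 takes them to reach 80.
Total = 17×80 + 18×90 + 22×190 + 23×70 + 14×80 + 15×100 = 11390.

11390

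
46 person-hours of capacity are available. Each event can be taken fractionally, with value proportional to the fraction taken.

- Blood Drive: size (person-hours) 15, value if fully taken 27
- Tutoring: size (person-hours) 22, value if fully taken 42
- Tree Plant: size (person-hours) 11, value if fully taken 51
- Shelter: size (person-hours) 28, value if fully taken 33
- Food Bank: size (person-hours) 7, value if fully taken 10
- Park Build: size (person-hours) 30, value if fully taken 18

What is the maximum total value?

116.4

Rank by value-to-size ratio: Tree Plant 51/11≈4.64, Tutoring 42/22≈1.91, Blood Drive 27/15≈1.8, Food Bank 10/7≈1.43, Shelter 33/28≈1.18, Park Build 18/30≈0.6.
Tree Plant: take in full, 11 person-hours for value 51 → 35 left.
Take all of Tutoring (22 person-hours, value 42) → 13 person-hours left.
Only 13 person-hours remain; take 13/15 of Blood Drive for value 27×13/15 = 23.4.
Total value = 116.4.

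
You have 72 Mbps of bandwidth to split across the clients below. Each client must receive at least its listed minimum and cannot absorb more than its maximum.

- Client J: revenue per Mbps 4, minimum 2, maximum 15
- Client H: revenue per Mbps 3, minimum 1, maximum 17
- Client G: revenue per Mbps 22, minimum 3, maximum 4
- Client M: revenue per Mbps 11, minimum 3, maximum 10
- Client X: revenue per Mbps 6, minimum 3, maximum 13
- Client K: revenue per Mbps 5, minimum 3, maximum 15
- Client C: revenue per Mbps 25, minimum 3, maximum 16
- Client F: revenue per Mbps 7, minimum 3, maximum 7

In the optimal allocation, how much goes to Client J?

Meeting every minimum uses 2+1+3+3+3+3+3+3 = 21 Mbps, leaving 51.
Order the clients by revenue per Mbps: Client C 25 > Client G 22 > Client M 11 > Client F 7 > Client X 6 > Client K 5 > Client J 4 > Client H 3.
Give Client C 13 more to hit its cap of 16 ; 38 left.
Give Client G 1 more to hit its cap of 4 ; 37 left.
Client M: +7 to 10 (cap) ; 30 left.
Client F: +4 to 7 (cap) ; 26 left.
Give Client X 10 more to hit its cap of 13 ; 16 left.
Client K: +12 to 15 (cap) ; 4 left.
Only 4 left; Client J takes them to reach 6.

6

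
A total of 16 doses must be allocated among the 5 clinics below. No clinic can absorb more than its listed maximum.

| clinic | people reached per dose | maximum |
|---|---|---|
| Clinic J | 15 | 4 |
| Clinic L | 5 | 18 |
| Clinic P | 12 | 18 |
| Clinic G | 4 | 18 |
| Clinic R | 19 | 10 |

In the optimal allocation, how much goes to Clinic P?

2

Rank by people reached per dose: Clinic R 19 > Clinic J 15 > Clinic P 12 > Clinic L 5 > Clinic G 4.
Clinic R takes 10 to reach its cap of 10 ; 6 left.
Clinic J takes 4 to reach its cap of 4 ; 2 left.
Only 2 left; Clinic P takes them to reach 2.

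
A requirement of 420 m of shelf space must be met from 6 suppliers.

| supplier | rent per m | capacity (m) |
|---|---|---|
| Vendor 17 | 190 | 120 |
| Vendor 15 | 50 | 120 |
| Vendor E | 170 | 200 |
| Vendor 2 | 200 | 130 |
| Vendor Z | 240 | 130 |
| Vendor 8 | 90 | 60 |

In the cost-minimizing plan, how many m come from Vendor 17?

40

Cheapest first:
Vendor 15 at 50: take all 120 m — 300 still needed.
Vendor 8 at 90: take all 60 m — 240 still needed.
Vendor E at 170: take all 200 m — 40 still needed.
Take 40 from Vendor 17 at 190 to finish.
Vendor 2, Vendor Z: unused.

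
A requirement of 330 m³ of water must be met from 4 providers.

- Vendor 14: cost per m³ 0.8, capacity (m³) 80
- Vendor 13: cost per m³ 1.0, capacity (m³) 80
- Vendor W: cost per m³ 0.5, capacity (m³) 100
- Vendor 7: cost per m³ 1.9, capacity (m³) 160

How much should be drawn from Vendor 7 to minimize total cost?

70

Fill from the cheapest provider first.
Take 100 from Vendor W at 0.5 — need 230 more.
Take 80 from Vendor 14 at 0.8 — need 150 more.
Vendor 13 at 1.0: take all 80 m³ — 70 still needed.
Vendor 7 (1.9): take the remaining 70 — done.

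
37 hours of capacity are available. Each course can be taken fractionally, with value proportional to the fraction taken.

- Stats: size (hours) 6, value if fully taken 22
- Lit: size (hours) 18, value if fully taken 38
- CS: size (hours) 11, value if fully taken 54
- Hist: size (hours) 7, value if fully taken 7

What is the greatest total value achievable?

Best value per unit of size first: CS 54/11≈4.91, Stats 22/6≈3.67, Lit 38/18≈2.11, Hist 7/7≈1.
CS: take in full, 11 hours for value 54 — 26 left.
All 6 hours of Stats fit (value 22) — 20 remain.
Take all of Lit (18 hours, value 38) — 2 hours left.
Fill the last 2 hours with part of Hist: 2/7 of it earns 2.
Total value = 116.

116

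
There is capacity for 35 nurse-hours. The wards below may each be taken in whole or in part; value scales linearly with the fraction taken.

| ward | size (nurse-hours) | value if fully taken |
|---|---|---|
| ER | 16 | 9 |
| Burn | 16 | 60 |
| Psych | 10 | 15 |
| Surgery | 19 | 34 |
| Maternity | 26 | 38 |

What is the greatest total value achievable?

Best value per unit of size first: Burn 60/16≈3.75, Surgery 34/19≈1.79, Psych 15/10≈1.5, Maternity 38/26≈1.46, ER 9/16≈0.562.
All 16 nurse-hours of Burn fit (value 60) ; 19 remain.
Surgery: take in full, 19 nurse-hours for value 34 ; 0 left.
Total value = 94.

94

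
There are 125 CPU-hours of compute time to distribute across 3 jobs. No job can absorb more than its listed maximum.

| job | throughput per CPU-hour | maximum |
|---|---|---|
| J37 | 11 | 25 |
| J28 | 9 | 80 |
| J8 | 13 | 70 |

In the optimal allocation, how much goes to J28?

Rank by throughput per CPU-hour: J8 13 > J37 11 > J28 9.
Give J8 70 to hit its cap of 70 — 55 left.
Give J37 25 to hit its cap of 25 — 30 left.
J28 has room for 80 but only 30 remain, so it gets 30.

30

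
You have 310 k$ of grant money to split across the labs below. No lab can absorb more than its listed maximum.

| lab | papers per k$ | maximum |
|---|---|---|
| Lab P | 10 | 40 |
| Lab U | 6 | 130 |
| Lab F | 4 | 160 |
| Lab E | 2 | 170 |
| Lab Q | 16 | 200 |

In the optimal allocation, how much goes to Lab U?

70

Order the labs by papers per k$: Lab Q 16 > Lab P 10 > Lab U 6 > Lab F 4 > Lab E 2.
Give Lab Q 200 to hit its cap of 200 ; 110 left.
Lab P: +40 to 40 (cap) ; 70 left.
Lab U has room for 130 but only 70 remain, so it gets 70.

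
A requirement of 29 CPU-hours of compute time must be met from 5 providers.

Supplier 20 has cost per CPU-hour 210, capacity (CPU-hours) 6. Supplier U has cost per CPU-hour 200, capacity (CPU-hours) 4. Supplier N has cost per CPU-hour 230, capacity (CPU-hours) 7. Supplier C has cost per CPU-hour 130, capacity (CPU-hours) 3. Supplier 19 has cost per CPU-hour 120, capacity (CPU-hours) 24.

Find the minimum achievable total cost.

3670

Cheapest first:
Supplier 19 at 120: take all 24 CPU-hours — 5 still needed.
Supplier C (130): use full 3 — 2 CPU-hours to go.
Supplier U (200): take the remaining 2 — done.
Supplier 20, Supplier N: unused.
Cost = 24×120 + 3×130 + 2×200 = 3670.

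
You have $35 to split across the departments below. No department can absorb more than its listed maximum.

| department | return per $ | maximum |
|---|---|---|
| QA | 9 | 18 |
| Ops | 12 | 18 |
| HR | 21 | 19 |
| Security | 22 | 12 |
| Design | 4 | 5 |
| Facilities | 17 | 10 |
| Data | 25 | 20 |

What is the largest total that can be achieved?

827

Order the departments by return per $: Data 25 > Security 22 > HR 21 > Facilities 17 > Ops 12 > QA 9 > Design 4.
Give Data 20 to hit its cap of 20 → 15 left.
Security takes 12 to reach its cap of 12 → 3 left.
HR has room for 19 but only 3 remain, so it gets 3.
Total = 21×3 + 22×12 + 25×20 = 827.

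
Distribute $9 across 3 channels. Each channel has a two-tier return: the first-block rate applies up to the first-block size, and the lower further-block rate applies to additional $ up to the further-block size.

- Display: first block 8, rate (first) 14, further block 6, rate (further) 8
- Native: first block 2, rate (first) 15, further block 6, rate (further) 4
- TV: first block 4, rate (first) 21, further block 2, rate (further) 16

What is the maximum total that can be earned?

Order all 6 blocks by rate: TV/first 21 > TV/second 16 > Native/first 15 > Display/first 14 > Display/second 8 > Native/second 4.
TV first at 21: fill all 4 — 5 left.
TV second at 16: fill all 2 — 3 left.
Native/first (15): +2 — 1 left.
1 remain; put them into Display first at 14.
Total = 21×4 + 16×2 + 15×2 + 14×1 = 160.

160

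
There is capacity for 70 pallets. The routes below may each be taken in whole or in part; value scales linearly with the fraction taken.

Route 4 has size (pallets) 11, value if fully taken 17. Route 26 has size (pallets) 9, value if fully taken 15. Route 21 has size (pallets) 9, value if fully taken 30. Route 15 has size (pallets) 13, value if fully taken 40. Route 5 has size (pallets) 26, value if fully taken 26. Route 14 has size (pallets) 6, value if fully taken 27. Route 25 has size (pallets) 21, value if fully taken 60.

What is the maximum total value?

190

Sort by value density: Route 14 27/6≈4.5, Route 21 30/9≈3.33, Route 15 40/13≈3.08, Route 25 60/21≈2.86, Route 26 15/9≈1.67, Route 4 17/11≈1.55, Route 5 26/26≈1.
Take all of Route 14 (6 pallets, value 27) → 64 pallets left.
All 9 pallets of Route 21 fit (value 30) → 55 remain.
Route 15: take in full, 13 pallets for value 40 → 42 left.
All 21 pallets of Route 25 fit (value 60) → 21 remain.
All 9 pallets of Route 26 fit (value 15) → 12 remain.
Take all of Route 4 (11 pallets, value 17) → 1 pallets left.
Fill the last 1 pallets with part of Route 5: 1/26 of it earns 1.
Total value = 190.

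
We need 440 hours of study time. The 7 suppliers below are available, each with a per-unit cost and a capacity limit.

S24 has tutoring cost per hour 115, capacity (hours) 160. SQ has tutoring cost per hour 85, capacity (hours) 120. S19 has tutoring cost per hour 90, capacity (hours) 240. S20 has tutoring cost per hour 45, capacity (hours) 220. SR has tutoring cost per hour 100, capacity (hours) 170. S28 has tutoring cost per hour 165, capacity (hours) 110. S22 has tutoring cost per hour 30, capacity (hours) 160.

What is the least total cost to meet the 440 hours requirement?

Fill from the cheapest supplier first.
S22 (30): use full 160 — 280 hours to go.
S20 at 45: take all 220 hours — 60 still needed.
SQ at 85: take 60 of its 120 — requirement met.
S19, SR, S24, S28: unused.
Cost = 160×30 + 220×45 + 60×85 = 19800.

19800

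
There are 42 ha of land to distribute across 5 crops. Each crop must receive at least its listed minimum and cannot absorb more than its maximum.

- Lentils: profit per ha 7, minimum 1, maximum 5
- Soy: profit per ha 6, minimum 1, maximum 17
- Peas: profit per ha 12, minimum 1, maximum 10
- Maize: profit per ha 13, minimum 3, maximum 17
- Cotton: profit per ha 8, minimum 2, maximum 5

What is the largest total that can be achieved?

446

Meeting every minimum uses 1+1+1+3+2 = 8 ha, leaving 34.
Rank by profit per ha: Maize 13 > Peas 12 > Cotton 8 > Lentils 7 > Soy 6.
Maize takes 14 more to reach its cap of 17 → 20 left.
Peas takes 9 more to reach its cap of 10 → 11 left.
Cotton: +3 to 5 (cap) → 8 left.
Lentils takes 4 more to reach its cap of 5 → 4 left.
Soy: +4 (room for 16) → 5. Pool exhausted.
Total = 7×5 + 6×5 + 12×10 + 13×17 + 8×5 = 446.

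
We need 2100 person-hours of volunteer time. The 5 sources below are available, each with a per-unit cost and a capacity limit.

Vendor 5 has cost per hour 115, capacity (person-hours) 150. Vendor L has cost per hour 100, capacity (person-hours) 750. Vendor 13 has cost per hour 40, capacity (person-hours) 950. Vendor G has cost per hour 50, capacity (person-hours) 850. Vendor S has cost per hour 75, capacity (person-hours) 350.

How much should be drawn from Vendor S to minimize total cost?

300

Cheapest first:
Vendor 13 at 40: take all 950 person-hours ; 1150 still needed.
Take 850 from Vendor G at 50 ; need 300 more.
Vendor S at 75: take 300 of its 350 ; requirement met.
Vendor L, Vendor 5: unused.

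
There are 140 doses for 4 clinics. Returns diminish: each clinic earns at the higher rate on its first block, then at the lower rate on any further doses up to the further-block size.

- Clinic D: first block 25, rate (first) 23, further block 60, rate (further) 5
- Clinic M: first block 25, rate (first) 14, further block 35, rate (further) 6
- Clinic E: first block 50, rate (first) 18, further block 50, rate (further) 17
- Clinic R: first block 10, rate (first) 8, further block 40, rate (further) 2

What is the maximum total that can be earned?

2535

Order all 8 blocks by rate: Clinic D/tier1 23 > Clinic E/tier1 18 > Clinic E/tier2 17 > Clinic M/tier1 14 > Clinic R/tier1 8 > Clinic M/tier2 6 > Clinic D/tier2 5 > Clinic R/tier2 2.
Clinic D/tier1 (23): +25 → 115 left.
Clinic E tier1 at 18: fill all 50 → 65 left.
Clinic E/tier2 (17): +50 → 15 left.
15 remain; put them into Clinic M tier1 at 14.
Total = 23×25 + 18×50 + 17×50 + 14×15 = 2535.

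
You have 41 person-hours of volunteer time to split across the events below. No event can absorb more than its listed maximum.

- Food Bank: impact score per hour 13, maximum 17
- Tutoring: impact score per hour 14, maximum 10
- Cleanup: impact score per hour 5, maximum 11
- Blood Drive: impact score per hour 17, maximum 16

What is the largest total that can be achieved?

Rank by impact score per hour: Blood Drive 17 > Tutoring 14 > Food Bank 13 > Cleanup 5.
Blood Drive: +16 to 16 (cap) → 25 left.
Tutoring takes 10 to reach its cap of 10 → 15 left.
Food Bank has room for 17 but only 15 remain, so it gets 15.
Total = 13×15 + 14×10 + 17×16 = 607.

607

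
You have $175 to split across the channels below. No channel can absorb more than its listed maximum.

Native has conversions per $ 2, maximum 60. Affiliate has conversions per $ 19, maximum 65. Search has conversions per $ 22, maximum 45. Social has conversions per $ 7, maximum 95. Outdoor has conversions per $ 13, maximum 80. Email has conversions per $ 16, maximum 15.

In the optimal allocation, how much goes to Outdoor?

50

Highest conversions per $ first: Search 22 > Affiliate 19 > Email 16 > Outdoor 13 > Social 7 > Native 2.
Search takes 45 to reach its cap of 45 → 130 left.
Affiliate: +65 to 65 (cap) → 65 left.
Email takes 15 to reach its cap of 15 → 50 left.
Only 50 left; Outdoor takes them to reach 50.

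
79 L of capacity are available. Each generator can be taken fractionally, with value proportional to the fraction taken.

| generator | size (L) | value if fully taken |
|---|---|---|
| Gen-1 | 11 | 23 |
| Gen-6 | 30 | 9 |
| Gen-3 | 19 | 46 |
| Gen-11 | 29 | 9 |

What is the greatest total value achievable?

84

Rank by value-to-size ratio: Gen-3 46/19≈2.42, Gen-1 23/11≈2.09, Gen-11 9/29≈0.31, Gen-6 9/30≈0.3.
Gen-3: take in full, 19 L for value 46 → 60 left.
Gen-1: take in full, 11 L for value 23 → 49 left.
Gen-11: take in full, 29 L for value 9 → 20 left.
Only 20 L remain; take 20/30 of Gen-6 for value 9×20/30 = 6.
Total value = 84.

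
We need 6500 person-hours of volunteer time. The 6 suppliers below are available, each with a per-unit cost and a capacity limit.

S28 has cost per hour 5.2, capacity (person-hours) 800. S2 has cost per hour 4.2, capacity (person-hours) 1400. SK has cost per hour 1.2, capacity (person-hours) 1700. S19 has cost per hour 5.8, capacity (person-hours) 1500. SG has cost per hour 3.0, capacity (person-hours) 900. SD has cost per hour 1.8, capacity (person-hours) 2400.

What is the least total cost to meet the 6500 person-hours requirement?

15460

Fill from the cheapest supplier first.
SK (1.2): use full 1700 ; 4800 person-hours to go.
SD at 1.8: take all 2400 person-hours ; 2400 still needed.
Take 900 from SG at 3.0 ; need 1500 more.
S2 at 4.2: take all 1400 person-hours ; 100 still needed.
S28 (5.2): take the remaining 100 ; done.
S19: unused.
Cost = 1700×1.2 + 2400×1.8 + 900×3.0 + 1400×4.2 + 100×5.2 = 15460.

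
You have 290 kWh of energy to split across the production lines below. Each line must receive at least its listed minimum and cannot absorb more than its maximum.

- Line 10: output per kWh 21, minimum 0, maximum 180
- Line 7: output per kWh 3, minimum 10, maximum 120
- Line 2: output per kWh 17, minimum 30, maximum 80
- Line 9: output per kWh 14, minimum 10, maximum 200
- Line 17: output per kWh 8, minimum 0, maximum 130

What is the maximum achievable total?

5450

Meeting every minimum uses 0+10+30+10+0 = 50 kWh, leaving 240.
Highest output per kWh first: Line 10 21 > Line 2 17 > Line 9 14 > Line 17 8 > Line 7 3.
Line 10: +180 to 180 (cap) ; 60 left.
Line 2 takes 50 more to reach its cap of 80 ; 10 left.
Line 9: +10 (room for 190) → 20. Pool exhausted.
Total = 21×180 + 3×10 + 17×80 + 14×20 = 5450.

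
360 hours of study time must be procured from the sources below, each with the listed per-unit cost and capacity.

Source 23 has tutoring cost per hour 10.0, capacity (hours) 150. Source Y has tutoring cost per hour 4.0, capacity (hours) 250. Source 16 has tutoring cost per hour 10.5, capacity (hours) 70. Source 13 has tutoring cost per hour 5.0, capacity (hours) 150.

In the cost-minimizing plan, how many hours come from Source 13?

110

Use sources in increasing cost order.
Take 250 from Source Y at 4.0 ; need 110 more.
Take 110 from Source 13 at 5.0 to finish.
Source 23, Source 16: unused.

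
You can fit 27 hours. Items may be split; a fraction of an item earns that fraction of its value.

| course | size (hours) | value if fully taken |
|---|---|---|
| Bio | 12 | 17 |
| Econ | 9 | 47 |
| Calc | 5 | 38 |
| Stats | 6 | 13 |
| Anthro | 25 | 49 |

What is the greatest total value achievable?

111.72

Rank by value-to-size ratio: Calc 38/5≈7.6, Econ 47/9≈5.22, Stats 13/6≈2.17, Anthro 49/25≈1.96, Bio 17/12≈1.42.
All 5 hours of Calc fit (value 38) → 22 remain.
Econ: take in full, 9 hours for value 47 → 13 left.
All 6 hours of Stats fit (value 13) → 7 remain.
Fill the last 7 hours with part of Anthro: 7/25 of it earns 13.72.
Total value = 111.72.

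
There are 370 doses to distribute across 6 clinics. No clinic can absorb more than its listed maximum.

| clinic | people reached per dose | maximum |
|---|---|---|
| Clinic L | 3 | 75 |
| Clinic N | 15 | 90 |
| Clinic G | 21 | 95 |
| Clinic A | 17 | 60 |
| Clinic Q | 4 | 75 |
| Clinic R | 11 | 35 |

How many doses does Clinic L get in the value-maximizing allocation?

Highest people reached per dose first: Clinic G 21 > Clinic A 17 > Clinic N 15 > Clinic R 11 > Clinic Q 4 > Clinic L 3.
Clinic G: +95 to 95 (cap) — 275 left.
Clinic A: +60 to 60 (cap) — 215 left.
Clinic N takes 90 to reach its cap of 90 — 125 left.
Clinic R: +35 to 35 (cap) — 90 left.
Clinic Q: +75 to 75 (cap) — 15 left.
Clinic L has room for 75 but only 15 remain, so it gets 15.

15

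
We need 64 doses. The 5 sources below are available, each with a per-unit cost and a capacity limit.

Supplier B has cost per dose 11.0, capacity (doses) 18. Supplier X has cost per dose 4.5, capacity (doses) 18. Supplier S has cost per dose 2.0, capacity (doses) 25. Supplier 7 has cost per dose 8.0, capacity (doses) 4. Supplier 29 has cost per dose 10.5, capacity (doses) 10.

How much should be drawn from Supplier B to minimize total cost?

Fill from the cheapest source first.
Supplier S at 2.0: take all 25 doses → 39 still needed.
Supplier X at 4.5: take all 18 doses → 21 still needed.
Supplier 7 at 8.0: take all 4 doses → 17 still needed.
Take 10 from Supplier 29 at 10.5 → need 7 more.
Take 7 from Supplier B at 11.0 to finish.

7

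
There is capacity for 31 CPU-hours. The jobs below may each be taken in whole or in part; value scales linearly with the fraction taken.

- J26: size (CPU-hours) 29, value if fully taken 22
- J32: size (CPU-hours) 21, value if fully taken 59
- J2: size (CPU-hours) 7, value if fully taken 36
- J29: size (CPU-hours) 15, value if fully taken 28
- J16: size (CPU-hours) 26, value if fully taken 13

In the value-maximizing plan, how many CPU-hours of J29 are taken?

Sort by value density: J2 36/7≈5.14, J32 59/21≈2.81, J29 28/15≈1.87, J26 22/29≈0.759, J16 13/26≈0.5.
Take all of J2 (7 CPU-hours, value 36) → 24 CPU-hours left.
Take all of J32 (21 CPU-hours, value 59) → 3 CPU-hours left.
Fill the last 3 CPU-hours with part of J29: 3/15 of it earns 5.6.

3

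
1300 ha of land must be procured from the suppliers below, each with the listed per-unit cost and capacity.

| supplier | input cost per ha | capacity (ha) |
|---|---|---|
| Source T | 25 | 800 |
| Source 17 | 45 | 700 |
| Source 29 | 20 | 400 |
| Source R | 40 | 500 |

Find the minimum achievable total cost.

32000

Cheapest first:
Source 29 (20): use full 400 → 900 ha to go.
Source T at 25: take all 800 ha → 100 still needed.
Source R at 40: take 100 of its 500 → requirement met.
Source 17: unused.
Cost = 400×20 + 800×25 + 100×40 = 32000.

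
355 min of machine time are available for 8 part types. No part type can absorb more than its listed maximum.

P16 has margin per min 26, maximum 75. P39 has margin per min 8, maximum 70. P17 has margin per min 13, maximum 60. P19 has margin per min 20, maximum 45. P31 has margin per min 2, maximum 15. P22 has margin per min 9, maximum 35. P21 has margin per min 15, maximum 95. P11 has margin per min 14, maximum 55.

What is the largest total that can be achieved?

6050

Highest margin per min first: P16 26 > P19 20 > P21 15 > P11 14 > P17 13 > P22 9 > P39 8 > P31 2.
P16 takes 75 to reach its cap of 75 — 280 left.
P19 takes 45 to reach its cap of 45 — 235 left.
P21 takes 95 to reach its cap of 95 — 140 left.
Give P11 55 to hit its cap of 55 — 85 left.
P17 takes 60 to reach its cap of 60 — 25 left.
P22 has room for 35 but only 25 remain, so it gets 25.
Total = 26×75 + 13×60 + 20×45 + 9×25 + 15×95 + 14×55 = 6050.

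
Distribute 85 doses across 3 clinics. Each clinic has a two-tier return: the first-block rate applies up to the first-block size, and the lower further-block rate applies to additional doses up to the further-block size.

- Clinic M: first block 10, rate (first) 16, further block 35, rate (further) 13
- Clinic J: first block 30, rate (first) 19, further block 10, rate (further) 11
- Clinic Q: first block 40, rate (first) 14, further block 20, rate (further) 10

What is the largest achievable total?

1355

Order all 6 blocks by rate: Clinic J/first 19 > Clinic M/first 16 > Clinic Q/first 14 > Clinic M/second 13 > Clinic J/second 11 > Clinic Q/second 10.
Clinic J first at 19: fill all 30 → 55 left.
Clinic M first at 16: fill all 10 → 45 left.
Clinic Q first at 14: fill all 40 → 5 left.
5 remain; put them into Clinic M second at 13.
Total = 19×30 + 16×10 + 14×40 + 13×5 = 1355.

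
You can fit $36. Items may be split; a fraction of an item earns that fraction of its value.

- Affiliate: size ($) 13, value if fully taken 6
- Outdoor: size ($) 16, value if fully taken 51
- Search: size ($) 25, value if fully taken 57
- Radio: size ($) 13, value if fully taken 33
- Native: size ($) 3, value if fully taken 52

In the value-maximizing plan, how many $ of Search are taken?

Sort by value density: Native 52/3≈17.3, Outdoor 51/16≈3.19, Radio 33/13≈2.54, Search 57/25≈2.28, Affiliate 6/13≈0.462.
Native: take in full, 3 $ for value 52 ; 33 left.
Outdoor: take in full, 16 $ for value 51 ; 17 left.
All 13 $ of Radio fit (value 33) ; 4 remain.
4 $ left: a 4/25 share of Search gives 57×4/25 = 9.12.

4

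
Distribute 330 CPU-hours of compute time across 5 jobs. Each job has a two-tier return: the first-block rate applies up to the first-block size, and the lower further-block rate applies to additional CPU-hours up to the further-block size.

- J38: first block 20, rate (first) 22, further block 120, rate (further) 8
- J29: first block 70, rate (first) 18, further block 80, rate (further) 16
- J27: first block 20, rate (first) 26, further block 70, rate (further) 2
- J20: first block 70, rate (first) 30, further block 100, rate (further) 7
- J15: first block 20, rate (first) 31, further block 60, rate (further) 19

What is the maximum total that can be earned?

7200

Treat each block as its own option and order by rate: J15/T1 31 > J20/T1 30 > J27/T1 26 > J38/T1 22 > J15/T2 19 > J29/T1 18 > J29/T2 16 > J38/T2 8 > J20/T2 7 > J27/T2 2.
J15 T1 at 31: fill all 20 → 310 left.
J20 T1 at 30: fill all 70 → 240 left.
Fill J27 T1 block (20 at 26) → 220 left.
J38 T1 at 22: fill all 20 → 200 left.
J15 T2 at 19: fill all 60 → 140 left.
J29 T1 at 18: fill all 70 → 70 left.
J29 T2 at 16: only 70 left, fill 70.
Total = 31×20 + 30×70 + 26×20 + 22×20 + 19×60 + 18×70 + 16×70 = 7200.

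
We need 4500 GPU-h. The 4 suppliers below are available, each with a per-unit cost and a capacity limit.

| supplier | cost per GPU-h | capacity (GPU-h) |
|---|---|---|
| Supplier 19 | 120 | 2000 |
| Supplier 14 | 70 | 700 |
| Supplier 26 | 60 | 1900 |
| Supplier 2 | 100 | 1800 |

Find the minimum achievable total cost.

Cheapest first:
Supplier 26 (60): use full 1900 — 2600 GPU-h to go.
Supplier 14 at 70: take all 700 GPU-h — 1900 still needed.
Supplier 2 at 100: take all 1800 GPU-h — 100 still needed.
Take 100 from Supplier 19 at 120 to finish.
Cost = 1900×60 + 700×70 + 1800×100 + 100×120 = 355000.

355000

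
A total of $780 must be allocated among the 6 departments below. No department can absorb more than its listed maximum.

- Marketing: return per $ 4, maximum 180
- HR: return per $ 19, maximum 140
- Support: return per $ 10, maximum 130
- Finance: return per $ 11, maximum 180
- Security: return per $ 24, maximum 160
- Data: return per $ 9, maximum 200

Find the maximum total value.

11310

Rank by return per $: Security 24 > HR 19 > Finance 11 > Support 10 > Data 9 > Marketing 4.
Security: +160 to 160 (cap) — 620 left.
HR: +140 to 140 (cap) — 480 left.
Finance: +180 to 180 (cap) — 300 left.
Support: +130 to 130 (cap) — 170 left.
Data: +170 (room for 200) → 170. Pool exhausted.
Total = 19×140 + 10×130 + 11×180 + 24×160 + 9×170 = 11310.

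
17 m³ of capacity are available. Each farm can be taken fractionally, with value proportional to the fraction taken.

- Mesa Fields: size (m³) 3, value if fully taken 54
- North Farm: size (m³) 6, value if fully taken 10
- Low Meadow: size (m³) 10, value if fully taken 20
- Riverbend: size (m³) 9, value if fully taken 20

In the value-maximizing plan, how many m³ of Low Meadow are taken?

5

Rank by value-to-size ratio: Mesa Fields 54/3≈18, Riverbend 20/9≈2.22, Low Meadow 20/10≈2, North Farm 10/6≈1.67.
All 3 m³ of Mesa Fields fit (value 54) ; 14 remain.
All 9 m³ of Riverbend fit (value 20) ; 5 remain.
Only 5 m³ remain; take 5/10 of Low Meadow for value 20×5/10 = 10.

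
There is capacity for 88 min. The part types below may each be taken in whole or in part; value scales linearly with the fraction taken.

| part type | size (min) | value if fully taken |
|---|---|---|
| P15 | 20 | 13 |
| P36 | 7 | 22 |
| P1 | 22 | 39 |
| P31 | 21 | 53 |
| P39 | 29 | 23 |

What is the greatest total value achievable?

Best value per unit of size first: P36 22/7≈3.14, P31 53/21≈2.52, P1 39/22≈1.77, P39 23/29≈0.793, P15 13/20≈0.65.
Take all of P36 (7 min, value 22) ; 81 min left.
Take all of P31 (21 min, value 53) ; 60 min left.
Take all of P1 (22 min, value 39) ; 38 min left.
P39: take in full, 29 min for value 23 ; 9 left.
9 min left: a 9/20 share of P15 gives 13×9/20 = 5.85.
Total value = 142.85.

142.85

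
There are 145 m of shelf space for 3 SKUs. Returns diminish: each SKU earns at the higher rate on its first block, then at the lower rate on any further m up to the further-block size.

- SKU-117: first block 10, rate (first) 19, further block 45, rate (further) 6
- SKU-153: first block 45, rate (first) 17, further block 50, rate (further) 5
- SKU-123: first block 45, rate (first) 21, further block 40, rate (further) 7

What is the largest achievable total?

2210

Rank every tier by rate: SKU-123/tier1 21 > SKU-117/tier1 19 > SKU-153/tier1 17 > SKU-123/tier2 7 > SKU-117/tier2 6 > SKU-153/tier2 5.
SKU-123/tier1 (21): +45 → 100 left.
SKU-117 tier1 at 19: fill all 10 → 90 left.
SKU-153/tier1 (17): +45 → 45 left.
Fill SKU-123 tier2 block (40 at 7) → 5 left.
5 remain; put them into SKU-117 tier2 at 6.
Total = 21×45 + 19×10 + 17×45 + 7×40 + 6×5 = 2210.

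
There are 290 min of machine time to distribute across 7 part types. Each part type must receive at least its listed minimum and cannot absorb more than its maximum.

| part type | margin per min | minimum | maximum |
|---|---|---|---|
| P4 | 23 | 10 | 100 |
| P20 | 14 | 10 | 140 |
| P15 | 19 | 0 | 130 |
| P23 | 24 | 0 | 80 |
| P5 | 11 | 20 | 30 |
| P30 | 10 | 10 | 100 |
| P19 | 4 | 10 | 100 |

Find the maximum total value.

Meeting every minimum uses 10+10+0+0+20+10+10 = 60 min, leaving 230.
Order the part types by margin per min: P23 24 > P4 23 > P15 19 > P20 14 > P5 11 > P30 10 > P19 4.
P23 takes 80 more to reach its cap of 80 ; 150 left.
P4 takes 90 more to reach its cap of 100 ; 60 left.
P15: +60 (room for 130) → 60. Pool exhausted.
Total = 23×100 + 14×10 + 19×60 + 24×80 + 11×20 + 10×10 + 4×10 = 5860.

5860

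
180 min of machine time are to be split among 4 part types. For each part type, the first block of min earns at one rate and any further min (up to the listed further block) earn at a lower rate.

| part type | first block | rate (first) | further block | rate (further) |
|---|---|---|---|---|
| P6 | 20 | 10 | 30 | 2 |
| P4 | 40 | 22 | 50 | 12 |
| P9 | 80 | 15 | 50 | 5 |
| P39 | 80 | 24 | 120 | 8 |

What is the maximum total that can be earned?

Treat each block as its own option and order by rate: P39/first 24 > P4/first 22 > P9/first 15 > P4/second 12 > P6/first 10 > P39/second 8 > P9/second 5 > P6/second 2.
P39/first (24): +80 → 100 left.
Fill P4 first block (40 at 22) → 60 left.
60 remain; put them into P9 first at 15.
Total = 24×80 + 22×40 + 15×60 = 3700.

3700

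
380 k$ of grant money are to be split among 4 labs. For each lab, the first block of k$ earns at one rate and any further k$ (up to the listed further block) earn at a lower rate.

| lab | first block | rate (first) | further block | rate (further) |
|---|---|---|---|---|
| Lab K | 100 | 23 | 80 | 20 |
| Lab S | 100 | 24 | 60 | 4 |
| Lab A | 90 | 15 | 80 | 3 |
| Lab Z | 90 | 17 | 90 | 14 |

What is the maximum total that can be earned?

Order all 8 blocks by rate: Lab S/first 24 > Lab K/first 23 > Lab K/second 20 > Lab Z/first 17 > Lab A/first 15 > Lab Z/second 14 > Lab S/second 4 > Lab A/second 3.
Lab S first at 24: fill all 100 → 280 left.
Fill Lab K first block (100 at 23) → 180 left.
Fill Lab K second block (80 at 20) → 100 left.
Lab Z/first (17): +90 → 10 left.
Lab A first at 15: only 10 left, fill 10.
Total = 24×100 + 23×100 + 20×80 + 17×90 + 15×10 = 7980.

7980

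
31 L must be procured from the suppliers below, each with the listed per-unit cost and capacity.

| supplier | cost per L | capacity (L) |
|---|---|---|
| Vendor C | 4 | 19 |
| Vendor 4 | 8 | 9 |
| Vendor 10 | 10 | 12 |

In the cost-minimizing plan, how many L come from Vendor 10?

Fill from the cheapest supplier first.
Vendor C at 4: take all 19 L ; 12 still needed.
Vendor 4 at 8: take all 9 L ; 3 still needed.
Vendor 10 (10): take the remaining 3 ; done.

3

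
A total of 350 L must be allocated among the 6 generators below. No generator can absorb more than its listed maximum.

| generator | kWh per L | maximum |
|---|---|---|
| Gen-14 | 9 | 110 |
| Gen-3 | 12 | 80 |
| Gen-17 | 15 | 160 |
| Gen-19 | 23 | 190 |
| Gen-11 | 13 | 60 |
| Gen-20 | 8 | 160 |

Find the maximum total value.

Highest kWh per L first: Gen-19 23 > Gen-17 15 > Gen-11 13 > Gen-3 12 > Gen-14 9 > Gen-20 8.
Gen-19 takes 190 to reach its cap of 190 — 160 left.
Gen-17 takes 160 to reach its cap of 160 — 0 left.
Total = 15×160 + 23×190 = 6770.

6770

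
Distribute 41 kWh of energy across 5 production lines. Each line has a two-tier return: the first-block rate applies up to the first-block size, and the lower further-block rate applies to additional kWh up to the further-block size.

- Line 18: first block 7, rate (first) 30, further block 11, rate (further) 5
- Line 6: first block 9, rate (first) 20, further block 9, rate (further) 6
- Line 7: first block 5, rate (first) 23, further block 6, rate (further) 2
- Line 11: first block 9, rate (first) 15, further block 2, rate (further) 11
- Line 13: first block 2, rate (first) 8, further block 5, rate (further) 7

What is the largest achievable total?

725

Order all 10 blocks by rate: Line 18/first 30 > Line 7/first 23 > Line 6/first 20 > Line 11/first 15 > Line 11/second 11 > Line 13/first 8 > Line 13/second 7 > Line 6/second 6 > Line 18/second 5 > Line 7/second 2.
Line 18 first at 30: fill all 7 ; 34 left.
Fill Line 7 first block (5 at 23) ; 29 left.
Line 6/first (20): +9 ; 20 left.
Line 11/first (15): +9 ; 11 left.
Line 11 second at 11: fill all 2 ; 9 left.
Line 13/first (8): +2 ; 7 left.
Line 13/second (7): +5 ; 2 left.
Line 6/second: +2 of 9 at 6; pool empty.
Total = 30×7 + 23×5 + 20×9 + 15×9 + 11×2 + 8×2 + 7×5 + 6×2 = 725.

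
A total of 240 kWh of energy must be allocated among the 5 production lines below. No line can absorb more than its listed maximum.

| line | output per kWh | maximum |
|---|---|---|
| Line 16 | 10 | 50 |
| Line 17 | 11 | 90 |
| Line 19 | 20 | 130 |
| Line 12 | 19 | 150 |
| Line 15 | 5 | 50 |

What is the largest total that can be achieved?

4690

Rank by output per kWh: Line 19 20 > Line 12 19 > Line 17 11 > Line 16 10 > Line 15 5.
Line 19 takes 130 to reach its cap of 130 → 110 left.
Only 110 left; Line 12 takes them to reach 110.
Total = 20×130 + 19×110 = 4690.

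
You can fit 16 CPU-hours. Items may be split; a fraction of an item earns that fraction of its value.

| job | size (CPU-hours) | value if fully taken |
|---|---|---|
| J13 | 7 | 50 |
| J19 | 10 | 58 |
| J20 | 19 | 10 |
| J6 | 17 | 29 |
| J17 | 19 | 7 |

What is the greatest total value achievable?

102.2

Sort by value density: J13 50/7≈7.14, J19 58/10≈5.8, J6 29/17≈1.71, J20 10/19≈0.526, J17 7/19≈0.368.
J13: take in full, 7 CPU-hours for value 50 — 9 left.
Fill the last 9 CPU-hours with part of J19: 9/10 of it earns 52.2.
Total value = 102.2.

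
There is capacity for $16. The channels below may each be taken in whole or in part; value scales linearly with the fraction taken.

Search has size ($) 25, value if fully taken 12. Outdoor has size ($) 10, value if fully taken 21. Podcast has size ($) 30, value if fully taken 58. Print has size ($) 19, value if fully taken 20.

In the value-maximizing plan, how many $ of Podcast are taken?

6

Rank by value-to-size ratio: Outdoor 21/10≈2.1, Podcast 58/30≈1.93, Print 20/19≈1.05, Search 12/25≈0.48.
Outdoor: take in full, 10 $ for value 21 ; 6 left.
Only 6 $ remain; take 6/30 of Podcast for value 58×6/30 = 11.6.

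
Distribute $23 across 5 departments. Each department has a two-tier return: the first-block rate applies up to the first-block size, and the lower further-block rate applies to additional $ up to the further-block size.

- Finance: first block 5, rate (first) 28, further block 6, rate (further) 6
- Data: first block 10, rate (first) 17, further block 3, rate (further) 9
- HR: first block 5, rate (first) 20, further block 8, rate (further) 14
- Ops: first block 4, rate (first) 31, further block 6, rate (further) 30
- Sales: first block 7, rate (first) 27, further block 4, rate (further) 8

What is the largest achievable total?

653

Treat each block as its own option and order by rate: Ops/tier1 31 > Ops/tier2 30 > Finance/tier1 28 > Sales/tier1 27 > HR/tier1 20 > Data/tier1 17 > HR/tier2 14 > Data/tier2 9 > Sales/tier2 8 > Finance/tier2 6.
Ops/tier1 (31): +4 ; 19 left.
Ops/tier2 (30): +6 ; 13 left.
Fill Finance tier1 block (5 at 28) ; 8 left.
Sales tier1 at 27: fill all 7 ; 1 left.
HR/tier1: +1 of 5 at 20; pool empty.
Total = 31×4 + 30×6 + 28×5 + 27×7 + 20×1 = 653.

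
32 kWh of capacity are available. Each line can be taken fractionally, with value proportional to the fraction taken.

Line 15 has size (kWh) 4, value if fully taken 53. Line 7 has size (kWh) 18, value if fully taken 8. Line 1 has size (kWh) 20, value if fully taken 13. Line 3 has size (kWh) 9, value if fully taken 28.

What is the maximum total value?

Best value per unit of size first: Line 15 53/4≈13.2, Line 3 28/9≈3.11, Line 1 13/20≈0.65, Line 7 8/18≈0.444.
All 4 kWh of Line 15 fit (value 53) — 28 remain.
All 9 kWh of Line 3 fit (value 28) — 19 remain.
19 kWh left: a 19/20 share of Line 1 gives 13×19/20 = 12.35.
Total value = 93.35.

93.35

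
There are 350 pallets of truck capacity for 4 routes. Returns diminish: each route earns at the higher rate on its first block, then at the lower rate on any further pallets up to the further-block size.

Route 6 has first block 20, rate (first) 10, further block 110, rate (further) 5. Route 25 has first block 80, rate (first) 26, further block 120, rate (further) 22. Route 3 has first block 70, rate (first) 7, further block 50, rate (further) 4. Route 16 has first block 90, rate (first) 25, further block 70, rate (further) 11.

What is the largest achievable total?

Order all 8 blocks by rate: Route 25/tier1 26 > Route 16/tier1 25 > Route 25/tier2 22 > Route 16/tier2 11 > Route 6/tier1 10 > Route 3/tier1 7 > Route 6/tier2 5 > Route 3/tier2 4.
Route 25 tier1 at 26: fill all 80 → 270 left.
Route 16 tier1 at 25: fill all 90 → 180 left.
Route 25 tier2 at 22: fill all 120 → 60 left.
Route 16 tier2 at 11: only 60 left, fill 60.
Total = 26×80 + 25×90 + 22×120 + 11×60 = 7630.

7630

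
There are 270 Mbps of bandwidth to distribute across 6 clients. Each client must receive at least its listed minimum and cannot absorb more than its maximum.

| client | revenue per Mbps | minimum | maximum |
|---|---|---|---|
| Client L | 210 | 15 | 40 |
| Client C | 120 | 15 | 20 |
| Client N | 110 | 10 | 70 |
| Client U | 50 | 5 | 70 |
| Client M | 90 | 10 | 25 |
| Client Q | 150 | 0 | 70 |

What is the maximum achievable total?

Meeting every minimum uses 15+15+10+5+10+0 = 55 Mbps, leaving 215.
Rank by revenue per Mbps: Client L 210 > Client Q 150 > Client C 120 > Client N 110 > Client M 90 > Client U 50.
Give Client L 25 more to hit its cap of 40 — 190 left.
Give Client Q 70 more to hit its cap of 70 — 120 left.
Client C takes 5 more to reach its cap of 20 — 115 left.
Client N: +60 to 70 (cap) — 55 left.
Give Client M 15 more to hit its cap of 25 — 40 left.
Client U: +40 (room for 65) → 45. Pool exhausted.
Total = 210×40 + 120×20 + 110×70 + 50×45 + 90×25 + 150×70 = 33500.

33500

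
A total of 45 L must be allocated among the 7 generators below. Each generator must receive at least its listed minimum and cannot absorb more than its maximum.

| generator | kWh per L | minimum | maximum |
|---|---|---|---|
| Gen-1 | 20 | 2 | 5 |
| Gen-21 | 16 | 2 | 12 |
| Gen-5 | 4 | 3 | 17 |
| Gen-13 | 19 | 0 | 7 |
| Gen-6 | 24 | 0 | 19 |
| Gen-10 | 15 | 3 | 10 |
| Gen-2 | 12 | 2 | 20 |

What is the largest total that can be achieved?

Meeting every minimum uses 2+2+3+0+0+3+2 = 12 L, leaving 33.
Highest kWh per L first: Gen-6 24 > Gen-1 20 > Gen-13 19 > Gen-21 16 > Gen-10 15 > Gen-2 12 > Gen-5 4.
Give Gen-6 19 more to hit its cap of 19 — 14 left.
Gen-1 takes 3 more to reach its cap of 5 — 11 left.
Gen-13: +7 to 7 (cap) — 4 left.
Gen-21: +4 (room for 10) → 6. Pool exhausted.
Total = 20×5 + 16×6 + 4×3 + 19×7 + 24×19 + 15×3 + 12×2 = 866.

866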